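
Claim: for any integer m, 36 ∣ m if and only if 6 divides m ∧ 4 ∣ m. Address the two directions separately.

(←) This fails: take m = 12. Both 6 ∣ 12 and 4 ∣ 12, yet 12 is not a multiple of 36 (since 12 = 0·36 + 12), so 36 ∤ 12.

(→) If 36 ∣ m, write m = 36q. Since 36 = 6·6, m = 6·(6q), so 6 ∣ m; and since 36 = 9·4, m = 4·(9q), so 4 ∣ m.

Only the forward direction holds.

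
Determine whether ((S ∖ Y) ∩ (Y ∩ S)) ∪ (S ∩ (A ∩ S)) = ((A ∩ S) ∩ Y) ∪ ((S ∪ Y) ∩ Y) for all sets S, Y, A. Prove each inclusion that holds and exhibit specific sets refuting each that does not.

(⟹) This inclusion fails. Take S = {1}, Y = ∅, A = {1}; then 1 ∈ ((S ∖ Y) ∩ (Y ∩ S)) ∪ (S ∩ (A ∩ S)) but 1 ∉ ((A ∩ S) ∩ Y) ∪ ((S ∪ Y) ∩ Y).

(⟸) This inclusion fails. Take S = ∅, Y = {1}, A = ∅; then 1 ∈ ((A ∩ S) ∩ Y) ∪ ((S ∪ Y) ∩ Y) but 1 ∉ ((S ∖ Y) ∩ (Y ∩ S)) ∪ (S ∩ (A ∩ S)).

(⊆) fails and (⊇) fails.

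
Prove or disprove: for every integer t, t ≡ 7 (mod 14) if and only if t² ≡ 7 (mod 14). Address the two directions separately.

The biconditional holds.

Converse. Suppose t² ≡ 7 (mod 14). The only residue r in {0, …, 13} with r² ≡ 7 (mod 14) is r = 7, so t ≡ 7 (mod 14).

Forward direction. Suppose t ≡ 7 (mod 14). Write t = 14j + 7. Then (14j + 7)² = 196j² + 196j + 49 = 14(14j² + 14j + 3) + 7, so t² ≡ 7 (mod 14).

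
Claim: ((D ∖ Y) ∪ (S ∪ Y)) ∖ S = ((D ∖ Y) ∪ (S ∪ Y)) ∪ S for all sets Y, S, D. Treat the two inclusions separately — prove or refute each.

(⟹) Let x ∈ ((D ∖ Y) ∪ (S ∪ Y)) ∖ S. Then either x ∈ Y and x ∉ S, D; or x ∈ D and x ∉ Y, S; or x ∈ Y ∩ D and x ∉ S. In each case x ∈ ((D ∖ Y) ∪ (S ∪ Y)) ∪ S, so ((D ∖ Y) ∪ (S ∪ Y)) ∖ S ⊆ ((D ∖ Y) ∪ (S ∪ Y)) ∪ S.

(⟸) This inclusion fails. Take Y = ∅, S = {1}, D = ∅; then 1 ∈ ((D ∖ Y) ∪ (S ∪ Y)) ∪ S but 1 ∉ ((D ∖ Y) ∪ (S ∪ Y)) ∖ S.

Only the forward inclusion holds.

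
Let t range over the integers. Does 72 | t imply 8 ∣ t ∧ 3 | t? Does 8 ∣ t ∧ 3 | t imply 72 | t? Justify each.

The forward direction holds; the converse fails.

(⇒) If 72 ∣ t, write t = 72q. Since 72 = 9·8, t = 8·(9q), so 8 ∣ t; and since 72 = 24·3, t = 3·(24q), so 3 ∣ t.

(⇐) This fails: take t = 24. Both 8 ∣ 24 and 3 ∣ 24, yet 24 is not a multiple of 72 (since 24 = 0·72 + 24), so 72 ∤ 24.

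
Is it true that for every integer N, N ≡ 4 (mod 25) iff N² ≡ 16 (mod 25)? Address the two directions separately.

[⇐] This fails: take N = 21. Then 21² = 441 ≡ 16 (mod 25), yet 21 ≡ 21 (mod 25), not 4.

[⇒] Suppose N ≡ 4 (mod 25). Write N = 25j + 4. Then (25j + 4)² = 625j² + 200j + 16 = 25(25j² + 8j) + 16, so N² ≡ 16 (mod 25).

Not equivalent: only (⇒) holds.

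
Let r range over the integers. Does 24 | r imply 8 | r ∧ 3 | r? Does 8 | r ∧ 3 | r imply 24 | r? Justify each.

Equivalent; both directions hold.

[⇒] If 24 ∣ r, write r = 24q. Since 24 = 3·8, r = 8·(3q), so 8 ∣ r; and since 24 = 8·3, r = 3·(8q), so 3 ∣ r.

[⇐] Suppose 8 ∣ r and 3 ∣ r. Any common multiple of 8 and 3 is a multiple of their lcm; here gcd(8, 3) = 1, so lcm(8, 3) = 8·3 = 24, so 24 ∣ r.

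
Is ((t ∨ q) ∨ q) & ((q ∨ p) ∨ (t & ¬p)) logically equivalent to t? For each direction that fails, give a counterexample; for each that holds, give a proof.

Only the converse holds.

[⇒] This fails. Under p = F, q = T, t = F, the left side is true but the right side is false.

[⇐] Assume the antecedent. If p is true, the antecedent forces (p = T, q = F, t = T) or (p = T, q = T, t = T), and the consequent holds there. If p is false, the antecedent forces (p = F, q = F, t = T) or (p = F, q = T, t = T), and the consequent holds there. Either way the consequent holds.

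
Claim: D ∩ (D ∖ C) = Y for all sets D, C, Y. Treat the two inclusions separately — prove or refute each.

Neither inclusion holds.

(⊆) This inclusion fails. Take D = {1}, C = ∅, Y = ∅; then 1 ∈ D ∩ (D ∖ C) but 1 ∉ Y.

(⊇) This inclusion fails. Take D = ∅, C = ∅, Y = {1}; then 1 ∈ Y but 1 ∉ D ∩ (D ∖ C).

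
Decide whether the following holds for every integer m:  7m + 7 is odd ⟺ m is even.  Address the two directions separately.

Forward direction. Suppose 7m + 7 is odd. Since 7 is odd, 7m and m have the same parity, so 7m + 7 ≡ m + 7 (mod 2). As 7 is odd, 7m + 7 is odd exactly when m is even. Thus m is even.

Converse. Suppose m is even; write m = 2j. Then 7m + 7 = 7·(2j) + 7 = 2·7j + 7, which is odd.

The biconditional holds.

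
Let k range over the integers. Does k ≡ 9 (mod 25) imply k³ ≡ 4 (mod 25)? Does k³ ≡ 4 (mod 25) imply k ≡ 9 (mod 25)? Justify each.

Equivalent; both directions hold.

(⟸) Suppose k³ ≡ 4 (mod 25). The only residue r in {0, …, 24} with r³ ≡ 4 (mod 25) is r = 9, so k ≡ 9 (mod 25).

(⟹) Suppose k ≡ 9 (mod 25). Write k = 25j + 9. Then (25j + 9)³ = 15625j³ + 16875j² + 6075j + 729 = 25(625j³ + 675j² + 243j + 29) + 4, so k³ ≡ 4 (mod 25).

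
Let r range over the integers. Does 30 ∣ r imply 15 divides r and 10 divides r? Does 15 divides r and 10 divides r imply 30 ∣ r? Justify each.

(→) If 30 ∣ r, write r = 30q. Since 30 = 2·15, r = 15·(2q), so 15 ∣ r; and since 30 = 3·10, r = 10·(3q), so 10 ∣ r.

(←) Suppose 15 ∣ r and 10 ∣ r. Any common multiple of 15 and 10 is a multiple of their lcm; here lcm(15, 10) = 15·10/gcd(15, 10) = 150/5 = 30, so 30 ∣ r.

Both directions hold; the statement is true.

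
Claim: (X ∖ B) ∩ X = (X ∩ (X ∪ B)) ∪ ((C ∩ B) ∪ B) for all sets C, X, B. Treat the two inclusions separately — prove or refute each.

Only the forward inclusion holds.

(⊆) Let x ∈ (X ∖ B) ∩ X. Then either x ∈ X and x ∉ C, B; or x ∈ C ∩ X and x ∉ B. In each case x ∈ (X ∩ (X ∪ B)) ∪ ((C ∩ B) ∪ B), so (X ∖ B) ∩ X ⊆ (X ∩ (X ∪ B)) ∪ ((C ∩ B) ∪ B).

(⊇) This inclusion fails. Take C = ∅, X = ∅, B = {1}; then 1 ∈ (X ∩ (X ∪ B)) ∪ ((C ∩ B) ∪ B) but 1 ∉ (X ∖ B) ∩ X.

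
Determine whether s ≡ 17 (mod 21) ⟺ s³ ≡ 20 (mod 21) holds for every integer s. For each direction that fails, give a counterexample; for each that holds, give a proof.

(⇒) holds; (⇐) fails.

Forward direction. Suppose s ≡ 17 (mod 21). Write s = 21j + 17. Then (21j + 17)³ = 9261j³ + 22491j² + 18207j + 4913 = 21(441j³ + 1071j² + 867j + 233) + 20, so s³ ≡ 20 (mod 21).

Converse. This fails: take s = 5. Then 5³ = 125 ≡ 20 (mod 21), yet 5 ≡ 5 (mod 21), not 17.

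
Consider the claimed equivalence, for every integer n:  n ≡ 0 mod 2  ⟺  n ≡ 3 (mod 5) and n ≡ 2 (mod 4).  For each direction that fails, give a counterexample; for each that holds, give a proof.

(←) If n ≡ 3 (mod 5) and n ≡ 2 (mod 4), then by the Chinese remainder theorem n ≡ 18 (mod 20). Since 18 ≡ 0 (mod 2) and 2 ∣ 20, we get n ≡ 0 (mod 2).

(→) This fails: n = 0 gives 0 ≡ 0 (mod 2) but 0 ≡ 0 (mod 5), so the conjunction on the right does not hold.

Not equivalent: only (⇐) holds.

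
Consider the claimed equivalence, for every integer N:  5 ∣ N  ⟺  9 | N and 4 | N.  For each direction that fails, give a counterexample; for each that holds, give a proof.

(⟹) This fails: take N = 5. Certainly 5 ∣ 5, but 9 ∤ 5.

(⟸) This fails: take N = 36. Both 9 ∣ 36 and 4 ∣ 36, yet 36 is not a multiple of 5 (since 36 = 7·5 + 1), so 5 ∤ 36.

Neither implication holds.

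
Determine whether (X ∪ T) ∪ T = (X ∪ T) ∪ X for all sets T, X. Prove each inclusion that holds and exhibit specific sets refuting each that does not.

Both inclusions hold; the sets are equal.

Forward inclusion. Let x ∈ (X ∪ T) ∪ T. Then either x ∈ T and x ∉ X; or x ∈ X and x ∉ T; or x ∈ T ∩ X. In each case x ∈ (X ∪ T) ∪ X, so (X ∪ T) ∪ T ⊆ (X ∪ T) ∪ X.

Reverse inclusion. Let x ∈ (X ∪ T) ∪ X. Then either x ∈ T and x ∉ X; or x ∈ X and x ∉ T; or x ∈ T ∩ X. In each case x ∈ (X ∪ T) ∪ T, so (X ∪ T) ∪ X ⊆ (X ∪ T) ∪ T.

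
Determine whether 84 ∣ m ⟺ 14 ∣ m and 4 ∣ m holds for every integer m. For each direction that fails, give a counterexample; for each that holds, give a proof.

(⇒) holds; (⇐) fails.

(→) If 84 ∣ m, write m = 84q. Since 84 = 6·14, m = 14·(6q), so 14 ∣ m; and since 84 = 21·4, m = 4·(21q), so 4 ∣ m.

(←) This fails: take m = 28. Both 14 ∣ 28 and 4 ∣ 28, yet 28 is not a multiple of 84 (since 28 = 0·84 + 28), so 84 ∤ 28.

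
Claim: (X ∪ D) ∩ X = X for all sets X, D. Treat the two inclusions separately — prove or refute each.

Both inclusions hold; the sets are equal.

Forward inclusion. Let x ∈ (X ∪ D) ∩ X. Then either x ∈ X and x ∉ D; or x ∈ X ∩ D. In each case x ∈ X, so (X ∪ D) ∩ X ⊆ X.

Reverse inclusion. Let x ∈ X. Then either x ∈ X and x ∉ D; or x ∈ X ∩ D. In each case x ∈ (X ∪ D) ∩ X, so X ⊆ (X ∪ D) ∩ X.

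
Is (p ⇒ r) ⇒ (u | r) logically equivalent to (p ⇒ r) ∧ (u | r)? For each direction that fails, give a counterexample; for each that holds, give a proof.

(→) This fails. Under p = T, u = F, r = F, the left side is true but the right side is false.

(←) Assume the antecedent. If u is true, (p ⇒ r) ⇒ (u | r) reduces to true regardless of the other variables. If u is false, the antecedent forces (p = F, u = F, r = T) or (p = T, u = F, r = T), and (p ⇒ r) ⇒ (u | r) holds there. Either way (p ⇒ r) ⇒ (u | r) holds.

The forward direction fails; the converse holds.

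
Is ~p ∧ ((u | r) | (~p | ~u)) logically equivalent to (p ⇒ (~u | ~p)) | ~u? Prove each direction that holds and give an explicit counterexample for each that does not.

(→) Assume the antecedent. If r is true, the antecedent forces (r = T, p = F, u = F) or (r = T, p = F, u = T), and (p ⇒ (~u | ~p)) | ~u holds there. If r is false, the antecedent forces (r = F, p = F, u = F) or (r = F, p = F, u = T), and (p ⇒ (~u | ~p)) | ~u holds there. Either way (p ⇒ (~u | ~p)) | ~u holds.

(←) This fails. Under r = F, p = T, u = F, the left side is false but the right side is true.

Not equivalent: only (⇒) holds.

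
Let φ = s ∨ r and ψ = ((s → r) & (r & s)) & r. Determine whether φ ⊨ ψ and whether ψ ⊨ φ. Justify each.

(⟹) This fails. Under s = T, r = F, the left side is true but the right side is false.

(⟸) Assume the antecedent. If s is true, s ∨ r reduces to true regardless of the other variables. If s is false, the antecedent cannot hold. Either way s ∨ r holds.

(⇒) fails; (⇐) holds.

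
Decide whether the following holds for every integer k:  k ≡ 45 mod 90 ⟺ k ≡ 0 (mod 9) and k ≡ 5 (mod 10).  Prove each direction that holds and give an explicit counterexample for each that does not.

[⇒] Suppose k ≡ 45 (mod 90); write k = 90j + 45. Since 9 ∣ 90, reducing mod 9 gives k ≡ 45 ≡ 0 (mod 9); since 10 ∣ 90, reducing mod 10 gives k ≡ 45 ≡ 5 (mod 10).

[⇐] Conversely, if k ≡ 0 (mod 9) and k ≡ 5 (mod 10), then by the Chinese remainder theorem k ≡ 45 (mod 90). This is exactly k ≡ 45 (mod 90).

The biconditional holds.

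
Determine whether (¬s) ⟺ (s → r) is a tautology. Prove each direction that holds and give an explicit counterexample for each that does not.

The forward direction holds; the converse fails.

(⇐) This fails. Under s = T, r = T, the left side is false but the right side is true.

(⇒) Assume the antecedent. If s is true, the antecedent cannot hold. If s is false, s → r reduces to true regardless of the other variables. Either way s → r holds.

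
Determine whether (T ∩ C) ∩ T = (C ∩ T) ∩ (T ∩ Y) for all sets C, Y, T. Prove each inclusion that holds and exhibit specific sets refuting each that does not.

(⊆) fails; (⊇) holds.

(⟹) This inclusion fails. Take C = {1}, Y = ∅, T = {1}; then 1 ∈ (T ∩ C) ∩ T but 1 ∉ (C ∩ T) ∩ (T ∩ Y).

(⟸) Let x ∈ (C ∩ T) ∩ (T ∩ Y). Then x ∈ C ∩ Y ∩ T, from which x ∈ (T ∩ C) ∩ T.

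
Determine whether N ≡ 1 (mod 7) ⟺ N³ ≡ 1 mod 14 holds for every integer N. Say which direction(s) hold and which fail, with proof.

(⇒) fails and (⇐) fails.

[⇒] This fails: take N = 8. Then 8 ≡ 1 (mod 7), but 8³ = 512 ≡ 8 (mod 14), not 1.

[⇐] This fails: take N = 9. Then 9³ = 729 ≡ 1 (mod 14), yet 9 ≡ 2 (mod 7), not 1.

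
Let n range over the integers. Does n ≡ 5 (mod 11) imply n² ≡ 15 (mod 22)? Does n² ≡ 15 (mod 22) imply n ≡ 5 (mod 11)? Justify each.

(→) This fails: take n = 5. Then 5 ≡ 5 (mod 11), but 5² = 25 ≡ 3 (mod 22), not 15.

(←) This fails: take n = 9. Then 9² = 81 ≡ 15 (mod 22), yet 9 ≡ 9 (mod 11), not 5.

Neither implication holds.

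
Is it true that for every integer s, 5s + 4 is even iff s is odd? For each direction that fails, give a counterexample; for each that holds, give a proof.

(→) This fails: s = 2 gives 5s + 4 = 14, which is even, but 2 is even, not odd.

(←) This also fails: s = 7 is odd, but 5s + 4 = 39 is odd, not even.

Both directions fail.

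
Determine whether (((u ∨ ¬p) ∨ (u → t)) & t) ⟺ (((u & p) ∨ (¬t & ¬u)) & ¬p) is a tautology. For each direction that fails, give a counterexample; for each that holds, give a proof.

(⇒) fails and (⇐) fails.

(→) This fails. Under p = F, t = T, u = F, the left side is true but the right side is false.

(←) This fails. Under p = F, t = F, u = F, the left side is false but the right side is true.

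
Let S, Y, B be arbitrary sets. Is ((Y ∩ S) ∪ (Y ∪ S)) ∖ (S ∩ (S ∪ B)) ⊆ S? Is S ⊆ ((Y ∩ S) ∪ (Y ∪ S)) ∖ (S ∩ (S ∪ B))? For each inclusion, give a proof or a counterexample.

(⊆) fails and (⊇) fails.

(⊆) This inclusion fails. Take S = ∅, Y = {1}, B = ∅; then 1 ∈ ((Y ∩ S) ∪ (Y ∪ S)) ∖ (S ∩ (S ∪ B)) but 1 ∉ S.

(⊇) This inclusion fails. Take S = {1}, Y = ∅, B = ∅; then 1 ∈ S but 1 ∉ ((Y ∩ S) ∪ (Y ∪ S)) ∖ (S ∩ (S ∪ B)).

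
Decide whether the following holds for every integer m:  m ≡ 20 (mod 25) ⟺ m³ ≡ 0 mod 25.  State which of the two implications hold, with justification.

Converse. This fails: take m = 0. Then 0³ = 0 ≡ 0 (mod 25), yet 0 ≡ 0 (mod 25), not 20.

Forward direction. Suppose m ≡ 20 (mod 25). Write m = 25j + 20. Then (25j + 20)³ = 15625j³ + 37500j² + 30000j + 8000 = 25(625j³ + 1500j² + 1200j + 320) + 0, so m³ ≡ 0 (mod 25).

Not equivalent: only (⇒) holds.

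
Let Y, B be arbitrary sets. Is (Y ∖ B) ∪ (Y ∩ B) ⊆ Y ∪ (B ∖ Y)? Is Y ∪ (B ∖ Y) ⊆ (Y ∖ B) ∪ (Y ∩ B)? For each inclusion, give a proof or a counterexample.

The sets are not equal: only the forward inclusion holds.

(⟹) Let x ∈ (Y ∖ B) ∪ (Y ∩ B). Then either x ∈ Y and x ∉ B; or x ∈ Y ∩ B. In each case x ∈ Y ∪ (B ∖ Y), so (Y ∖ B) ∪ (Y ∩ B) ⊆ Y ∪ (B ∖ Y).

(⟸) This inclusion fails. Take Y = ∅, B = {1}; then 1 ∈ Y ∪ (B ∖ Y) but 1 ∉ (Y ∖ B) ∪ (Y ∩ B).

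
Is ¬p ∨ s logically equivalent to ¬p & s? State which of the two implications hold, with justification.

The forward direction fails; the converse holds.

(→) This fails. Under s = F, p = F, the left side is true but the right side is false.

(←) Assume the antecedent. If s is true, ¬p ∨ s reduces to true regardless of the other variables. If s is false, the antecedent cannot hold. Either way ¬p ∨ s holds.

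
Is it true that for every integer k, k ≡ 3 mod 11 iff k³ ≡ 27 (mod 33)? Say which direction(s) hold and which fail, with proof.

[⇒] This fails: take k = 14. Then 14 ≡ 3 (mod 11), but 14³ = 2744 ≡ 5 (mod 33), not 27.

[⇐] Conversely, the residues r modulo 33 with r³ ≡ 27 (mod 33) are exactly {3}, and each is ≡ 3 (mod 11).

(⇒) fails; (⇐) holds.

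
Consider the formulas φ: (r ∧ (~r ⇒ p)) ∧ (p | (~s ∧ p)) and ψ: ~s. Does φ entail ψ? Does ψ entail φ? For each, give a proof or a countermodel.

(⇒) This fails. Under r = T, s = T, p = T, the left side is true but the right side is false.

(⇐) This fails. Under r = F, s = F, p = F, the left side is false but the right side is true.

Neither direction holds.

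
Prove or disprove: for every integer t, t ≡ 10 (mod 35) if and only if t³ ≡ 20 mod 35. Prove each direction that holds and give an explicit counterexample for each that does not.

(←) This fails: take t = 5. Then 5³ = 125 ≡ 20 (mod 35), yet 5 ≡ 5 (mod 35), not 10.

(→) Suppose t ≡ 10 (mod 35). Write t = 35j + 10. Then (35j + 10)³ = 42875j³ + 36750j² + 10500j + 1000 = 35(1225j³ + 1050j² + 300j + 28) + 20, so t³ ≡ 20 (mod 35).

The forward direction holds; the converse fails.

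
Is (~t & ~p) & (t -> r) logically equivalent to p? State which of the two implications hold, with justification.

(→) This fails. Under t = F, r = F, p = F, the left side is true but the right side is false.

(←) This fails. Under t = F, r = F, p = T, the left side is false but the right side is true.

Neither direction holds.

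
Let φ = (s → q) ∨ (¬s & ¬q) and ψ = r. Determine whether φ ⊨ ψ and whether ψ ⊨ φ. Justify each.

Neither direction holds.

Forward direction. This fails. Under r = F, s = F, q = F, the left side is true but the right side is false.

Converse. This fails. Under r = T, s = T, q = F, the left side is false but the right side is true.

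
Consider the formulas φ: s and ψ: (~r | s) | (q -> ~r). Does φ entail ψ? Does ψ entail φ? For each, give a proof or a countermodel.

Only the forward direction holds.

Forward direction. Assume the antecedent. If r is true, the antecedent forces (r = T, s = T, q = F) or (r = T, s = T, q = T), and (~r | s) | (q -> ~r) holds there. If r is false, (~r | s) | (q -> ~r) reduces to true regardless of the other variables. Either way (~r | s) | (q -> ~r) holds.

Converse. This fails. Under r = F, s = F, q = F, the left side is false but the right side is true.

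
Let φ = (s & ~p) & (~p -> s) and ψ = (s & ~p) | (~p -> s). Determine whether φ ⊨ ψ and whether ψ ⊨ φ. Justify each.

Converse. This fails. Under p = T, s = F, the left side is false but the right side is true.

Forward direction. Assume the antecedent. If p is true, the antecedent cannot hold. If p is false, the antecedent forces (p = F, s = T), and (s & ~p) | (~p -> s) holds there. Either way (s & ~p) | (~p -> s) holds.

Only the forward direction holds.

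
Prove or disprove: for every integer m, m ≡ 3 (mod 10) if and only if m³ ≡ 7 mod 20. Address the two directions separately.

[⇒] This fails: take m = 13. Then 13 ≡ 3 (mod 10), but 13³ = 2197 ≡ 17 (mod 20), not 7.

[⇐] Conversely, the residues r modulo 20 with r³ ≡ 7 (mod 20) are exactly {3}, and each is ≡ 3 (mod 10).

(⇒) fails; (⇐) holds.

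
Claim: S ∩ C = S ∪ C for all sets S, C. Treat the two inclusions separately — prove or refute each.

Forward inclusion. Let x ∈ S ∩ C. Then x ∈ S ∩ C, from which x ∈ S ∪ C.

Reverse inclusion. This inclusion fails. Take S = {1}, C = ∅; then 1 ∈ S ∪ C but 1 ∉ S ∩ C.

Only the forward inclusion holds.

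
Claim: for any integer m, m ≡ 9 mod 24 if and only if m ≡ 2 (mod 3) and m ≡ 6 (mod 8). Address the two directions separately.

(⇒) This fails: m = 9 gives 9 ≡ 9 (mod 24) but 9 ≡ 0 (mod 3), so the conjunction on the right does not hold.

(⇐) This fails: m = 14 satisfies both congruences on the right (14 ≡ 2 mod 3 and 14 ≡ 6 mod 8) yet 14 ≡ 14 (mod 24), not 9.

Neither implication holds.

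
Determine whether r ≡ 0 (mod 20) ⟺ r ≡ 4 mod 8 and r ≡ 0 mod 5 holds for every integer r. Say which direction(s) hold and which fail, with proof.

Not equivalent: only (⇐) holds.

(⇒) This fails: r = 0 gives 0 ≡ 0 (mod 20) but 0 ≡ 0 (mod 8), so the conjunction on the right does not hold.

(⇐) Conversely, if r ≡ 4 (mod 8) and r ≡ 0 (mod 5), then by the Chinese remainder theorem r ≡ 20 (mod 40). Since 20 ≡ 0 (mod 20) and 20 ∣ 40, we get r ≡ 0 (mod 20).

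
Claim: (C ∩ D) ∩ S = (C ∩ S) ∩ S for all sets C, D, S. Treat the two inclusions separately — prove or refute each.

(⊆) holds; (⊇) fails.

(⟸) This inclusion fails. Take C = {1}, D = ∅, S = {1}; then 1 ∈ (C ∩ S) ∩ S but 1 ∉ (C ∩ D) ∩ S.

(⟹) Let x ∈ (C ∩ D) ∩ S. Then x ∈ C ∩ D ∩ S, from which x ∈ (C ∩ S) ∩ S.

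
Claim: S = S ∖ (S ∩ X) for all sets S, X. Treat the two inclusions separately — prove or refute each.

(⊆) This inclusion fails. Take S = {1}, X = {1}; then 1 ∈ S but 1 ∉ S ∖ (S ∩ X).

(⊇) Let x ∈ S ∖ (S ∩ X). Then x ∈ S and x ∉ X, from which x ∈ S.

Only the reverse inclusion holds.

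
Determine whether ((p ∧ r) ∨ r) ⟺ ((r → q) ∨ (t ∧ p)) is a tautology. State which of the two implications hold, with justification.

Neither implication holds.

[⇒] This fails. Under p = F, t = F, r = T, q = F, the left side is true but the right side is false.

[⇐] This fails. Under p = F, t = F, r = F, q = F, the left side is false but the right side is true.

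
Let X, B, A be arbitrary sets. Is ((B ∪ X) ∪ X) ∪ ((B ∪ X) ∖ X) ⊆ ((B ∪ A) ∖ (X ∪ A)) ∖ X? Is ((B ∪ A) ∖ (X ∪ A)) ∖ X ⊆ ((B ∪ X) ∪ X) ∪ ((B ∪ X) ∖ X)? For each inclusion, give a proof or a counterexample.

Only the reverse inclusion holds.

(⊆) This inclusion fails. Take X = {1}, B = ∅, A = ∅; then 1 ∈ ((B ∪ X) ∪ X) ∪ ((B ∪ X) ∖ X) but 1 ∉ ((B ∪ A) ∖ (X ∪ A)) ∖ X.

(⊇) Let x ∈ ((B ∪ A) ∖ (X ∪ A)) ∖ X. Then x ∈ B and x ∉ X, A, from which x ∈ ((B ∪ X) ∪ X) ∪ ((B ∪ X) ∖ X).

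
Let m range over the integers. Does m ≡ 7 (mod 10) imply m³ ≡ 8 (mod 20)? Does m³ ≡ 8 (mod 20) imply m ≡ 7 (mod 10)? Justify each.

(⇒) This fails: take m = 7. Then 7 ≡ 7 (mod 10), but 7³ = 343 ≡ 3 (mod 20), not 8.

(⇐) This fails: take m = 2. Then 2³ = 8 ≡ 8 (mod 20), yet 2 ≡ 2 (mod 10), not 7.

(⇒) fails and (⇐) fails.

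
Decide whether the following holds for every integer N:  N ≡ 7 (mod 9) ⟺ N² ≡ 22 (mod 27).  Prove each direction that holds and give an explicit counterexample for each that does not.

(⇒) fails and (⇐) fails.

Forward direction. This fails: take N = 16. Then 16 ≡ 7 (mod 9), but 16² = 256 ≡ 13 (mod 27), not 22.

Converse. This fails: take N = 20. Then 20² = 400 ≡ 22 (mod 27), yet 20 ≡ 2 (mod 9), not 7.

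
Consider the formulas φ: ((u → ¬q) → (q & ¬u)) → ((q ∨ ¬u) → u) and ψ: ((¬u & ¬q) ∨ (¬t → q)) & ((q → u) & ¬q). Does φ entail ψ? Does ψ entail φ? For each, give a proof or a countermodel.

Only the converse holds.

Forward direction. This fails. Under q = F, u = T, t = F, the left side is true but the right side is false.

Converse. Assume the antecedent. If q is true, the antecedent cannot hold. If q is false, the consequent reduces to true regardless of the other variables. Either way the consequent holds.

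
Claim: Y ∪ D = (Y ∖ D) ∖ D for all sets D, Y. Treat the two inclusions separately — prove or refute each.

(⊆) fails; (⊇) holds.

(⊆) This inclusion fails. Take D = {1}, Y = ∅; then 1 ∈ Y ∪ D but 1 ∉ (Y ∖ D) ∖ D.

(⊇) Let x ∈ (Y ∖ D) ∖ D. Then x ∈ Y and x ∉ D, from which x ∈ Y ∪ D.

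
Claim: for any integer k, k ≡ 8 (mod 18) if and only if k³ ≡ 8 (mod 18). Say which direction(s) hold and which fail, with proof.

The forward direction holds; the converse fails.

(⇒) Suppose k ≡ 8 (mod 18). Write k = 18j + 8. Then (18j + 8)³ = 5832j³ + 7776j² + 3456j + 512 = 18(324j³ + 432j² + 192j + 28) + 8, so k³ ≡ 8 (mod 18).

(⇐) This fails: take k = 2. Then 2³ = 8 ≡ 8 (mod 18), yet 2 ≡ 2 (mod 18), not 8.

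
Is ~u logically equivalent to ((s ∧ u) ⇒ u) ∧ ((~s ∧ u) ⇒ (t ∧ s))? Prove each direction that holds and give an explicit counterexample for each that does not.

(→) Assume the antecedent. If u is true, the antecedent cannot hold. If u is false, the consequent reduces to true regardless of the other variables. Either way the consequent holds.

(←) This fails. Under u = T, s = T, t = F, the left side is false but the right side is true.

Not equivalent: only (⇒) holds.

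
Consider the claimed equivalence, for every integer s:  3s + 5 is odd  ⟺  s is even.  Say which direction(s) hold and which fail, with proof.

Forward direction. Suppose 3s + 5 is odd. Since 3 is odd, 3s and s have the same parity, so 3s + 5 ≡ s + 5 (mod 2). As 5 is odd, 3s + 5 is odd exactly when s is even. Thus s is even.

Converse. Suppose s is even; write s = 2j. Then 3s + 5 = 3·(2j) + 5 = 2·3j + 5, which is odd.

The biconditional holds.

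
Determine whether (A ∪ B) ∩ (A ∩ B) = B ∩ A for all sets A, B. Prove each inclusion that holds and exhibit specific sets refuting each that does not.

The two sets are equal.

(⟹) Let x ∈ (A ∪ B) ∩ (A ∩ B). Then x ∈ A ∩ B, from which x ∈ B ∩ A.

(⟸) Let x ∈ B ∩ A. Then x ∈ A ∩ B, from which x ∈ (A ∪ B) ∩ (A ∩ B).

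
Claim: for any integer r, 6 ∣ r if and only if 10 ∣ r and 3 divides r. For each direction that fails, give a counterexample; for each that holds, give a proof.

The forward direction fails; the converse holds.

(⇒) This fails: take r = 6. Certainly 6 ∣ 6, but 10 ∤ 6.

(⇐) Suppose 10 ∣ r and 3 ∣ r. Any common multiple of 10 and 3 is a multiple of their lcm; here gcd(10, 3) = 1, so lcm(10, 3) = 10·3 = 30, so 30 ∣ r. Since 6 ∣ 30, it follows that 6 ∣ r.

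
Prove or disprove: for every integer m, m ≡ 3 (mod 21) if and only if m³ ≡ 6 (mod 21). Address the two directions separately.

(→) Suppose m ≡ 3 (mod 21). Write m = 21j + 3. Then (21j + 3)³ = 9261j³ + 3969j² + 567j + 27 = 21(441j³ + 189j² + 27j + 1) + 6, so m³ ≡ 6 (mod 21).

(←) This fails: take m = 6. Then 6³ = 216 ≡ 6 (mod 21), yet 6 ≡ 6 (mod 21), not 3.

The forward direction holds; the converse fails.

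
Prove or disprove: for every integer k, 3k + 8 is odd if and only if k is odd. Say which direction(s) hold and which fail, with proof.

Equivalent; both directions hold.

(⇒) Suppose 3k + 8 is odd. Since 3 is odd, 3k and k have the same parity, so 3k + 8 ≡ k + 8 (mod 2). As 8 is even, 3k + 8 is odd exactly when k is odd. Thus k is odd.

(⇐) Conversely, suppose k is odd; write k = 2j + 1. Then 3k + 8 = 3·(2j + 1) + 8 = 2·3j + 11, which is odd.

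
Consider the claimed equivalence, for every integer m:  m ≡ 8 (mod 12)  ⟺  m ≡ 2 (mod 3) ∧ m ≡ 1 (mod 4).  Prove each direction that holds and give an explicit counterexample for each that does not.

(⇒) fails and (⇐) fails.

(→) This fails: m = 8 gives 8 ≡ 8 (mod 12) but 8 ≡ 0 (mod 4), so the conjunction on the right does not hold.

(←) This fails: m = 5 satisfies both congruences on the right (5 ≡ 2 mod 3 and 5 ≡ 1 mod 4) yet 5 ≡ 5 (mod 12), not 8.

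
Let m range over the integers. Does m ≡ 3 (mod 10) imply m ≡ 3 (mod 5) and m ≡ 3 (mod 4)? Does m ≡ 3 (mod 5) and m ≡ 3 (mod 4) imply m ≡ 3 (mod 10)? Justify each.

Not equivalent: only (⇐) holds.

[⇒] This fails: m = 13 gives 13 ≡ 3 (mod 10) but 13 ≡ 1 (mod 4), so the conjunction on the right does not hold.

[⇐] Conversely, if m ≡ 3 (mod 5) and m ≡ 3 (mod 4), then by the Chinese remainder theorem m ≡ 3 (mod 20). Since 3 ≡ 3 (mod 10) and 10 ∣ 20, we get m ≡ 3 (mod 10).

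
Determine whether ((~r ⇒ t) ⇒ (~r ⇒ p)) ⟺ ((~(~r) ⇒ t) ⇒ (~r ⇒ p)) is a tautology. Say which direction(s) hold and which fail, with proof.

Not equivalent: only (⇐) holds.

(⇒) This fails. Under p = F, t = F, r = F, the left side is true but the right side is false.

(⇐) Assume the antecedent. If p is true, (~r ⇒ t) ⇒ (~r ⇒ p) reduces to true regardless of the other variables. If p is false, the antecedent forces (p = F, t = F, r = T) or (p = F, t = T, r = T), and (~r ⇒ t) ⇒ (~r ⇒ p) holds there. Either way (~r ⇒ t) ⇒ (~r ⇒ p) holds.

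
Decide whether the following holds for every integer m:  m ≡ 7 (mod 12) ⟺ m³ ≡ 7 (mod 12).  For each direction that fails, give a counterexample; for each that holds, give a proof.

(⇒) Suppose m ≡ 7 (mod 12). Write m = 12j + 7. Then (12j + 7)³ = 1728j³ + 3024j² + 1764j + 343 = 12(144j³ + 252j² + 147j + 28) + 7, so m³ ≡ 7 (mod 12).

(⇐) Conversely, suppose m³ ≡ 7 (mod 12). The only residue r in {0, …, 11} with r³ ≡ 7 (mod 12) is r = 7, so m ≡ 7 (mod 12).

Both directions hold.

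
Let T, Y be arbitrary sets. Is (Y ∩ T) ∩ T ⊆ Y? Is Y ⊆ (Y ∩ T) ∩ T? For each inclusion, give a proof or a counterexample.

Reverse inclusion. This inclusion fails. Take T = ∅, Y = {1}; then 1 ∈ Y but 1 ∉ (Y ∩ T) ∩ T.

Forward inclusion. Let x ∈ (Y ∩ T) ∩ T. Then x ∈ T ∩ Y, from which x ∈ Y.

The sets are not equal: only the forward inclusion holds.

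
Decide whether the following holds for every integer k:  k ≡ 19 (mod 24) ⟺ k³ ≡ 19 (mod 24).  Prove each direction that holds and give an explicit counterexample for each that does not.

Both implications hold.

(⟹) Suppose k ≡ 19 (mod 24). Write k = 24j + 19. Then (24j + 19)³ = 13824j³ + 32832j² + 25992j + 6859 = 24(576j³ + 1368j² + 1083j + 285) + 19, so k³ ≡ 19 (mod 24).

(⟸) Conversely, suppose k³ ≡ 19 (mod 24). The only residue r in {0, …, 23} with r³ ≡ 19 (mod 24) is r = 19, so k ≡ 19 (mod 24).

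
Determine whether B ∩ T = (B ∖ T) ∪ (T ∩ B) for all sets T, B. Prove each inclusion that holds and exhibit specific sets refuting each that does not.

(⊆) holds; (⊇) fails.

(⊆) Let x ∈ B ∩ T. Then x ∈ T ∩ B, from which x ∈ (B ∖ T) ∪ (T ∩ B).

(⊇) This inclusion fails. Take T = ∅, B = {1}; then 1 ∈ (B ∖ T) ∪ (T ∩ B) but 1 ∉ B ∩ T.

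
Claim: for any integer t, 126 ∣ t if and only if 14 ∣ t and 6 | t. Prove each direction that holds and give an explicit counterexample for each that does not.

Forward direction. If 126 ∣ t, write t = 126q. Since 126 = 9·14, t = 14·(9q), so 14 ∣ t; and since 126 = 21·6, t = 6·(21q), so 6 ∣ t.

Converse. This fails: take t = 42. Both 14 ∣ 42 and 6 ∣ 42, yet 42 is not a multiple of 126 (since 42 = 0·126 + 42), so 126 ∤ 42.

The forward direction holds; the converse fails.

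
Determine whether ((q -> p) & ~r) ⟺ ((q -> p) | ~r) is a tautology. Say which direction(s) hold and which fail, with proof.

(⇐) This fails. Under q = T, r = F, p = F, the left side is false but the right side is true.

(⇒) Assume the antecedent. If q is true, the antecedent forces (q = T, r = F, p = T), and (q -> p) | ~r holds there. If q is false, (q -> p) | ~r reduces to true regardless of the other variables. Either way (q -> p) | ~r holds.

Only the forward implication holds.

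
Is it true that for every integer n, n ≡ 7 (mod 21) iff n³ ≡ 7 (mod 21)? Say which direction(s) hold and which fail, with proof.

Both implications hold.

(⇒) Suppose n ≡ 7 (mod 21). Write n = 21j + 7. Then (21j + 7)³ = 9261j³ + 9261j² + 3087j + 343 = 21(441j³ + 441j² + 147j + 16) + 7, so n³ ≡ 7 (mod 21).

(⇐) Conversely, suppose n³ ≡ 7 (mod 21). The only residue r in {0, …, 20} with r³ ≡ 7 (mod 21) is r = 7, so n ≡ 7 (mod 21).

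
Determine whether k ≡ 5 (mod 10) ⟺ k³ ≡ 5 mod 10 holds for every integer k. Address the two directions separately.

Both directions hold; the statement is true.

(⇒) Suppose k ≡ 5 (mod 10). Write k = 10j + 5. Then (10j + 5)³ = 1000j³ + 1500j² + 750j + 125 = 10(100j³ + 150j² + 75j + 12) + 5, so k³ ≡ 5 (mod 10).

(⇐) For the converse, argue contrapositively. If k ≢ 5 (mod 10), then k is congruent to one of 0, 1, 2, 3, 4, 6, 7, 8, 9 modulo 10, and these give k³ ≡ 0, 1, 8, 7, 4, 6, 3, 2, 9 respectively — never 5.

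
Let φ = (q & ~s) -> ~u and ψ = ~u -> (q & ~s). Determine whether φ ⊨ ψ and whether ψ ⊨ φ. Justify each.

(→) This fails. Under s = F, u = F, q = F, the left side is true but the right side is false.

(←) This fails. Under s = F, u = T, q = T, the left side is false but the right side is true.

Neither implication holds.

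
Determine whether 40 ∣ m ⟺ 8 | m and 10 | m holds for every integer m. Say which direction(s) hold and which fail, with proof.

Equivalent; both directions hold.

(⟹) If 40 ∣ m, write m = 40q. Since 40 = 5·8, m = 8·(5q), so 8 ∣ m; and since 40 = 4·10, m = 10·(4q), so 10 ∣ m.

(⟸) Suppose 8 ∣ m and 10 ∣ m. Any common multiple of 8 and 10 is a multiple of their lcm; here lcm(8, 10) = 8·10/gcd(8, 10) = 80/2 = 40, so 40 ∣ m.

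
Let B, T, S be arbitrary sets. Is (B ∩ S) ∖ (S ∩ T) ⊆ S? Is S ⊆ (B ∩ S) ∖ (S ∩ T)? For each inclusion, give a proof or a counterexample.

(⟸) This inclusion fails. Take B = ∅, T = ∅, S = {1}; then 1 ∈ S but 1 ∉ (B ∩ S) ∖ (S ∩ T).

(⟹) Let x ∈ (B ∩ S) ∖ (S ∩ T). Then x ∈ B ∩ S and x ∉ T, from which x ∈ S.

The sets are not equal: only the forward inclusion holds.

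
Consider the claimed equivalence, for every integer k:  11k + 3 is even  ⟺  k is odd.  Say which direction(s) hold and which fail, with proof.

(⇒) Suppose 11k + 3 is even. Since 11 is odd, 11k and k have the same parity, so 11k + 3 ≡ k + 3 (mod 2). As 3 is odd, 11k + 3 is even exactly when k is odd. Thus k is odd.

(⇐) Conversely, suppose k is odd; write k = 2j + 1. Then 11k + 3 = 11·(2j + 1) + 3 = 2·11j + 14, which is even.

Equivalent; both directions hold.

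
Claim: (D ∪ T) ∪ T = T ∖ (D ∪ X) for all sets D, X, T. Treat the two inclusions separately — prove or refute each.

Forward inclusion. This inclusion fails. Take D = {1}, X = ∅, T = ∅; then 1 ∈ (D ∪ T) ∪ T but 1 ∉ T ∖ (D ∪ X).

Reverse inclusion. Let x ∈ T ∖ (D ∪ X). Then x ∈ T and x ∉ D, X, from which x ∈ (D ∪ T) ∪ T.

The sets are not equal: only the reverse inclusion holds.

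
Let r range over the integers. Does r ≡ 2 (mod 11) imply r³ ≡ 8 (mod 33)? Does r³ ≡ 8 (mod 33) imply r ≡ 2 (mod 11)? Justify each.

Only the converse holds.

(⟹) This fails: take r = 13. Then 13 ≡ 2 (mod 11), but 13³ = 2197 ≡ 19 (mod 33), not 8.

(⟸) Conversely, the residues r modulo 33 with r³ ≡ 8 (mod 33) are exactly {2}, and each is ≡ 2 (mod 11).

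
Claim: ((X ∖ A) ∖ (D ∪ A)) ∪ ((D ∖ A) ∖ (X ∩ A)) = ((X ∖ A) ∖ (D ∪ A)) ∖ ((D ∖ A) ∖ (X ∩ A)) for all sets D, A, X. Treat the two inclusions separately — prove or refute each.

The sets are not equal: only the reverse inclusion holds.

(⟹) This inclusion fails. Take D = {1}, A = ∅, X = ∅; then 1 ∈ ((X ∖ A) ∖ (D ∪ A)) ∪ ((D ∖ A) ∖ (X ∩ A)) but 1 ∉ ((X ∖ A) ∖ (D ∪ A)) ∖ ((D ∖ A) ∖ (X ∩ A)).

(⟸) Let x ∈ ((X ∖ A) ∖ (D ∪ A)) ∖ ((D ∖ A) ∖ (X ∩ A)). Then x ∈ X and x ∉ D, A, from which x ∈ ((X ∖ A) ∖ (D ∪ A)) ∪ ((D ∖ A) ∖ (X ∩ A)).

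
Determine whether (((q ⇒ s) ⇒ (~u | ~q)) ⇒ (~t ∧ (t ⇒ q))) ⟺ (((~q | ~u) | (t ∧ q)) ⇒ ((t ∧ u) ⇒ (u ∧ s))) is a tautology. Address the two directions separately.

(⇐) This fails. Under t = T, s = F, q = F, u = F, the left side is false but the right side is true.

(⇒) Assume the antecedent. If t is true, the antecedent forces (t = T, s = T, q = T, u = T), and the consequent holds there. If t is false, the consequent reduces to true regardless of the other variables. Either way the consequent holds.

Only the forward implication holds.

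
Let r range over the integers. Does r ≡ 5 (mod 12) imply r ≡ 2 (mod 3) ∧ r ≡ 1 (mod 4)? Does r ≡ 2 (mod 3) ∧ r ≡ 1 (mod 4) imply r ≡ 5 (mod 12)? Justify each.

(⇒) Suppose r ≡ 5 (mod 12); write r = 12j + 5. Since 3 ∣ 12, reducing mod 3 gives r ≡ 5 ≡ 2 (mod 3); since 4 ∣ 12, reducing mod 4 gives r ≡ 5 ≡ 1 (mod 4).

(⇐) Conversely, if r ≡ 2 (mod 3) and r ≡ 1 (mod 4), then by the Chinese remainder theorem r ≡ 5 (mod 12). This is exactly r ≡ 5 (mod 12).

Both directions hold.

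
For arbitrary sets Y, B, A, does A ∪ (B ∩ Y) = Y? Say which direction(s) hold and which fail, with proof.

(⊆) This inclusion fails. Take Y = ∅, B = ∅, A = {1}; then 1 ∈ A ∪ (B ∩ Y) but 1 ∉ Y.

(⊇) This inclusion fails. Take Y = {1}, B = ∅, A = ∅; then 1 ∈ Y but 1 ∉ A ∪ (B ∩ Y).

(⊆) fails and (⊇) fails.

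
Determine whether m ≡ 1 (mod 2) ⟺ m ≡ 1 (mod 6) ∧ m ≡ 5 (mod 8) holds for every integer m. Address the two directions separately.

(⇒) fails; (⇐) holds.

[⇒] This fails: m = 1 gives 1 ≡ 1 (mod 2) but 1 ≡ 1 (mod 8), so the conjunction on the right does not hold.

[⇐] Conversely, if m ≡ 1 (mod 6) and m ≡ 5 (mod 8), then by the Chinese remainder theorem m ≡ 13 (mod 24). Since 13 ≡ 1 (mod 2) and 2 ∣ 24, we get m ≡ 1 (mod 2).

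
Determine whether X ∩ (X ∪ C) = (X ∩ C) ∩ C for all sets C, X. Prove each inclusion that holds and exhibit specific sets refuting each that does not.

Reverse inclusion. Let x ∈ (X ∩ C) ∩ C. Then x ∈ C ∩ X, from which x ∈ X ∩ (X ∪ C).

Forward inclusion. This inclusion fails. Take C = ∅, X = {1}; then 1 ∈ X ∩ (X ∪ C) but 1 ∉ (X ∩ C) ∩ C.

(⊆) fails; (⊇) holds.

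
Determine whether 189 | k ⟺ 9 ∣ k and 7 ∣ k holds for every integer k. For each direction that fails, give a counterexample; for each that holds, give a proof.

[⇐] This fails: take k = 63. Both 9 ∣ 63 and 7 ∣ 63, yet 63 is not a multiple of 189 (since 63 = 0·189 + 63), so 189 ∤ 63.

[⇒] If 189 ∣ k, write k = 189q. Since 189 = 21·9, k = 9·(21q), so 9 ∣ k; and since 189 = 27·7, k = 7·(27q), so 7 ∣ k.

Not equivalent: only (⇒) holds.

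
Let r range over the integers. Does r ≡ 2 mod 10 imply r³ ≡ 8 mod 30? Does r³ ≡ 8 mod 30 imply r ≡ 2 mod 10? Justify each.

Forward direction. This fails: take r = 12. Then 12 ≡ 2 (mod 10), but 12³ = 1728 ≡ 18 (mod 30), not 8.

Converse. The residues r modulo 30 with r³ ≡ 8 (mod 30) are exactly {2}, and each is ≡ 2 (mod 10).

The forward direction fails; the converse holds.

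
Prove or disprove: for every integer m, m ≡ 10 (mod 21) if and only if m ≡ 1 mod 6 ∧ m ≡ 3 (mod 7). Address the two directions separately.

(⇐) If m ≡ 1 (mod 6) and m ≡ 3 (mod 7), then by the Chinese remainder theorem m ≡ 31 (mod 42). Since 31 ≡ 10 (mod 21) and 21 ∣ 42, we get m ≡ 10 (mod 21).

(⇒) This fails: m = 10 gives 10 ≡ 10 (mod 21) but 10 ≡ 4 (mod 6), so the conjunction on the right does not hold.

Not equivalent: only (⇐) holds.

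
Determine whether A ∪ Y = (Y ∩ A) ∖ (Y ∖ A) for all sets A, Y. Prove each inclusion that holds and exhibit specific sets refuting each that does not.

(⟹) This inclusion fails. Take A = {1}, Y = ∅; then 1 ∈ A ∪ Y but 1 ∉ (Y ∩ A) ∖ (Y ∖ A).

(⟸) Let x ∈ (Y ∩ A) ∖ (Y ∖ A). Then x ∈ A ∩ Y, from which x ∈ A ∪ Y.

The sets are not equal: only the reverse inclusion holds.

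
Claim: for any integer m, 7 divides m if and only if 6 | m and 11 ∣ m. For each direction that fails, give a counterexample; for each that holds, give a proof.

[⇒] This fails: take m = 7. Certainly 7 ∣ 7, but 6 ∤ 7.

[⇐] This fails: take m = 66. Both 6 ∣ 66 and 11 ∣ 66, yet 66 is not a multiple of 7 (since 66 = 9·7 + 3), so 7 ∤ 66.

Neither implication holds.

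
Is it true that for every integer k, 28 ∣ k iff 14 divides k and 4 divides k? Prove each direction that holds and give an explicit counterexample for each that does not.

Both directions hold; the statement is true.

(→) If 28 ∣ k, write k = 28q. Since 28 = 2·14, k = 14·(2q), so 14 ∣ k; and since 28 = 7·4, k = 4·(7q), so 4 ∣ k.

(←) Suppose 14 ∣ k and 4 ∣ k. Any common multiple of 14 and 4 is a multiple of their lcm; here lcm(14, 4) = 14·4/gcd(14, 4) = 56/2 = 28, so 28 ∣ k.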